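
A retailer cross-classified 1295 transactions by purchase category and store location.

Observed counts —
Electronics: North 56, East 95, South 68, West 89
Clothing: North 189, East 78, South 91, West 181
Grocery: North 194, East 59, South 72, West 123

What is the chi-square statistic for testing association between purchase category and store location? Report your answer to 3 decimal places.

Row totals: 308, 539, 448. Column totals: 439, 232, 231, 393. Grand total N = 1295.
Expected counts (row total × column total / N):
  Electronics, North: 308×439/1295 = 104.4108
  Electronics, East: 308×232/1295 = 55.1784
  Electronics, South: 308×231/1295 = 54.9405
  Electronics, West: 308×393/1295 = 93.4703
  Clothing, North: 539×439/1295 = 182.7189
  Clothing, East: 539×232/1295 = 96.5622
  Clothing, South: 539×231/1295 = 96.1459
  Clothing, West: 539×393/1295 = 163.5730
  Grocery, North: 448×439/1295 = 151.8703
  Grocery, East: 448×232/1295 = 80.2595
  Grocery, South: 448×231/1295 = 79.9135
  Grocery, West: 448×393/1295 = 135.9568
Contributions (O − E)²/E:
  (56 − 104.4108)²/104.4108 = 22.4460
  (95 − 55.1784)²/55.1784 = 28.7388
  (68 − 54.9405)²/54.9405 = 3.1043
  (89 − 93.4703)²/93.4703 = 0.2138
  (189 − 182.7189)²/182.7189 = 0.2159
  (78 − 96.5622)²/96.5622 = 3.5682
  (91 − 96.1459)²/96.1459 = 0.2754
  (181 − 163.5730)²/163.5730 = 1.8567
  (194 − 151.8703)²/151.8703 = 11.6870
  (59 − 80.2595)²/80.2595 = 5.6313
  (72 − 79.9135)²/79.9135 = 0.7836
  (123 − 135.9568)²/135.9568 = 1.2348
χ² = 22.4460 + 28.7388 + 3.1043 + 0.2138 + 0.2159 + 3.5682 + 0.2754 + 1.8567 + 11.6870 + 5.6313 + 0.7836 + 1.2348 = 79.756

79.756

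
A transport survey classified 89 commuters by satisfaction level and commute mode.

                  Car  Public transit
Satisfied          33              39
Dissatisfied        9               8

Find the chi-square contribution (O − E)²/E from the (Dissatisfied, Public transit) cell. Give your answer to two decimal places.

Row total (Dissatisfied) = 17; column total (Public transit) = 47; N = 89.
Expected count E = 17 × 47 / 89 = 8.978.
Contribution = (O − E)²/E = (8 − 8.978)² / 8.978 = 0.11.

0.11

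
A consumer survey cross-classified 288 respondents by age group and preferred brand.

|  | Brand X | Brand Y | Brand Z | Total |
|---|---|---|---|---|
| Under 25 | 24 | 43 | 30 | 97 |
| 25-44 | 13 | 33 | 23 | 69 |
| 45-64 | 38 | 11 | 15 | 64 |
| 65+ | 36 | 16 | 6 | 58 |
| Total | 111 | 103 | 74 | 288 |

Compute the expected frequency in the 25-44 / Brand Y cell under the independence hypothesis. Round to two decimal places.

24.68

Row total (25-44) = 69; column total (Brand Y) = 103; grand total N = 288.
Expected count = (row total × column total) / N = 69 × 103 / 288 = 24.68.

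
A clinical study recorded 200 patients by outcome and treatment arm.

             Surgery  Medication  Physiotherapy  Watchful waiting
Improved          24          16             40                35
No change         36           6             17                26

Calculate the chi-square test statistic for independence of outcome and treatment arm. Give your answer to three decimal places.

Row totals: 115, 85. Column totals: 60, 22, 57, 61. Grand total N = 200.
Expected counts (row total × column total / N):
  Improved, Surgery: 115×60/200 = 34.5000
  Improved, Medication: 115×22/200 = 12.6500
  Improved, Physiotherapy: 115×57/200 = 32.7750
  Improved, Watchful waiting: 115×61/200 = 35.0750
  No change, Surgery: 85×60/200 = 25.5000
  No change, Medication: 85×22/200 = 9.3500
  No change, Physiotherapy: 85×57/200 = 24.2250
  No change, Watchful waiting: 85×61/200 = 25.9250
Contributions (O − E)²/E:
  (24 − 34.5000)²/34.5000 = 3.1957
  (16 − 12.6500)²/12.6500 = 0.8872
  (40 − 32.7750)²/32.7750 = 1.5927
  (35 − 35.0750)²/35.0750 = 0.0002
  (36 − 25.5000)²/25.5000 = 4.3235
  (6 − 9.3500)²/9.3500 = 1.2003
  (17 − 24.2250)²/24.2250 = 2.1548
  (26 − 25.9250)²/25.9250 = 0.0002
χ² = 3.1957 + 0.8872 + 1.5927 + 0.0002 + 4.3235 + 1.2003 + 2.1548 + 0.0002 = 13.355

13.355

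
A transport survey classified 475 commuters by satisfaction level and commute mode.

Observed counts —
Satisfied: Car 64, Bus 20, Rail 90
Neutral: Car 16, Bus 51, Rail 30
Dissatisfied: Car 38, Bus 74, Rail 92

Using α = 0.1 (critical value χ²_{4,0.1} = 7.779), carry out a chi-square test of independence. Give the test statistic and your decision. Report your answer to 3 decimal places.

60.235; reject H₀

Row totals: 174, 97, 204. Column totals: 118, 145, 212. Grand total N = 475.
Expected counts (row total × column total / N):
  Satisfied, Car: 174×118/475 = 43.2253
  Satisfied, Bus: 174×145/475 = 53.1158
  Satisfied, Rail: 174×212/475 = 77.6589
  Neutral, Car: 97×118/475 = 24.0968
  Neutral, Bus: 97×145/475 = 29.6105
  Neutral, Rail: 97×212/475 = 43.2926
  Dissatisfied, Car: 204×118/475 = 50.6779
  Dissatisfied, Bus: 204×145/475 = 62.2737
  Dissatisfied, Rail: 204×212/475 = 91.0484
Contributions (O − E)²/E:
  (64 − 43.2253)²/43.2253 = 9.9846
  (20 − 53.1158)²/53.1158 = 20.6465
  (90 − 77.6589)²/77.6589 = 1.9612
  (16 − 24.0968)²/24.0968 = 2.7206
  (51 − 29.6105)²/29.6105 = 15.4510
  (30 − 43.2926)²/43.2926 = 4.0814
  (38 − 50.6779)²/50.6779 = 3.1716
  (74 − 62.2737)²/62.2737 = 2.2081
  (92 − 91.0484)²/91.0484 = 0.0099
χ² = 9.9846 + 20.6465 + 1.9612 + 2.7206 + 15.4510 + 4.0814 + 3.1716 + 2.2081 + 0.0099 = 60.235
df = (3−1)(3−1) = 4. Since 60.235 > 7.779, reject the null hypothesis of independence at α = 0.1.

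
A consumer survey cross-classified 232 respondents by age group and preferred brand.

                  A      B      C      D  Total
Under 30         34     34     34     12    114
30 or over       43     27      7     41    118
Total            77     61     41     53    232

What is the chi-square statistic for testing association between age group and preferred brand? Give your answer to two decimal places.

Grand total N = 232.
Expected counts (row total × column total / N):
  Under 30, A: 114×77/232 = 37.8362
  Under 30, B: 114×61/232 = 29.9741
  Under 30, C: 114×41/232 = 20.1466
  Under 30, D: 114×53/232 = 26.0431
  30 or over, A: 118×77/232 = 39.1638
  30 or over, B: 118×61/232 = 31.0259
  30 or over, C: 118×41/232 = 20.8534
  30 or over, D: 118×53/232 = 26.9569
Contributions (O − E)²/E:
  (34 − 37.8362)²/37.8362 = 0.3890
  (34 − 29.9741)²/29.9741 = 0.5407
  (34 − 20.1466)²/20.1466 = 9.5260
  (12 − 26.0431)²/26.0431 = 7.5724
  (43 − 39.1638)²/39.1638 = 0.3758
  (27 − 31.0259)²/31.0259 = 0.5224
  (7 − 20.8534)²/20.8534 = 9.2031
  (41 − 26.9569)²/26.9569 = 7.3157
χ² = 0.3890 + 0.5407 + 9.5260 + 7.5724 + 0.3758 + 0.5224 + 9.2031 + 7.3157 = 35.45

35.45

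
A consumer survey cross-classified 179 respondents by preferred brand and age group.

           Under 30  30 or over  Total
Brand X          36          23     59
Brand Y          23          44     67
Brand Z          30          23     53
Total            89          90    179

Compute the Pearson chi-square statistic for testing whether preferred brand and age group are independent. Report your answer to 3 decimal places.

10.366

Grand total N = 179.
Expected counts (row total × column total / N):
  Brand X, Under 30: 59×89/179 = 29.3352
  Brand X, 30 or over: 59×90/179 = 29.6648
  Brand Y, Under 30: 67×89/179 = 33.3128
  Brand Y, 30 or over: 67×90/179 = 33.6872
  Brand Z, Under 30: 53×89/179 = 26.3520
  Brand Z, 30 or over: 53×90/179 = 26.6480
Contributions (O − E)²/E:
  (36 − 29.3352)²/29.3352 = 1.5142
  (23 − 29.6648)²/29.6648 = 1.4974
  (23 − 33.3128)²/33.3128 = 3.1926
  (44 − 33.6872)²/33.6872 = 3.1571
  (30 − 26.3520)²/26.3520 = 0.5050
  (23 − 26.6480)²/26.6480 = 0.4994
χ² = 1.5142 + 1.4974 + 3.1926 + 3.1571 + 0.5050 + 0.4994 = 10.366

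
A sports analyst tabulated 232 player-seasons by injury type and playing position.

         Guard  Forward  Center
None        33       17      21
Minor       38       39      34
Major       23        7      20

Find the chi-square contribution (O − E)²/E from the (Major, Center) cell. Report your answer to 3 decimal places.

0.910

Row total (Major) = 50; column total (Center) = 75; N = 232.
Expected count E = 50 × 75 / 232 = 16.1638.
Contribution = (O − E)²/E = (20 − 16.1638)² / 16.1638 = 0.910.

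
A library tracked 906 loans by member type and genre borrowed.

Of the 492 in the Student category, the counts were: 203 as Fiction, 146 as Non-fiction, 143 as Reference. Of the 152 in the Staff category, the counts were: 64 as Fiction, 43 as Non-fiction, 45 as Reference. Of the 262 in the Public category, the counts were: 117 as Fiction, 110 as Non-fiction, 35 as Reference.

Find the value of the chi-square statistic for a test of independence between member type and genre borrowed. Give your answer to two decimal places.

28.53

Row totals: 492, 152, 262. Column totals: 384, 299, 223. Grand total N = 906.
Expected counts (row total × column total / N):
  Student, Fiction: 492×384/906 = 208.530
  Student, Non-fiction: 492×299/906 = 162.371
  Student, Reference: 492×223/906 = 121.099
  Staff, Fiction: 152×384/906 = 64.424
  Staff, Non-fiction: 152×299/906 = 50.163
  Staff, Reference: 152×223/906 = 37.413
  Public, Fiction: 262×384/906 = 111.046
  Public, Non-fiction: 262×299/906 = 86.466
  Public, Reference: 262×223/906 = 64.488
Contributions (O − E)²/E:
  (203 − 208.530)²/208.530 = 0.1466
  (146 − 162.371)²/162.371 = 1.6506
  (143 − 121.099)²/121.099 = 3.9608
  (64 − 64.424)²/64.424 = 0.0028
  (43 − 50.163)²/50.163 = 1.0228
  (45 − 37.413)²/37.413 = 1.5386
  (117 − 111.046)²/111.046 = 0.3192
  (110 − 86.466)²/86.466 = 6.4054
  (35 − 64.488)²/64.488 = 13.4838
χ² = 0.1466 + 1.6506 + 3.9608 + 0.0028 + 1.0228 + 1.5386 + 0.3192 + 6.4054 + 13.4838 = 28.53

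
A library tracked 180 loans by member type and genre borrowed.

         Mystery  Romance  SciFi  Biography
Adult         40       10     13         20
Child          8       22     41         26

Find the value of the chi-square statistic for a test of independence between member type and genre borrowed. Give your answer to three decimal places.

Row totals: 83, 97. Column totals: 48, 32, 54, 46. Grand total N = 180.
Expected counts (row total × column total / N):
  Adult, Mystery: 83×48/180 = 22.13333
  Adult, Romance: 83×32/180 = 14.75556
  Adult, SciFi: 83×54/180 = 24.90000
  Adult, Biography: 83×46/180 = 21.21111
  Child, Mystery: 97×48/180 = 25.86667
  Child, Romance: 97×32/180 = 17.24444
  Child, SciFi: 97×54/180 = 29.10000
  Child, Biography: 97×46/180 = 24.78889
Contributions (O − E)²/E:
  (40 − 22.13333)²/22.13333 = 14.4225
  (10 − 14.75556)²/14.75556 = 1.5327
  (13 − 24.90000)²/24.90000 = 5.6871
  (20 − 21.21111)²/21.21111 = 0.0692
  (8 − 25.86667)²/25.86667 = 12.3409
  (22 − 17.24444)²/17.24444 = 1.3115
  (41 − 29.10000)²/29.10000 = 4.8663
  (26 − 24.78889)²/24.78889 = 0.0592
χ² = 14.4225 + 1.5327 + 5.6871 + 0.0692 + 12.3409 + 1.3115 + 4.8663 + 0.0592 = 40.289

40.289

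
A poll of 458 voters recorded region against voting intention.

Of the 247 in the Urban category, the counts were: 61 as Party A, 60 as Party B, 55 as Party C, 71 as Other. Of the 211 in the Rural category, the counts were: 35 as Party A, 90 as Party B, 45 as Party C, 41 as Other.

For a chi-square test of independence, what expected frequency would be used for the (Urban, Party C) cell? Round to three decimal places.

53.930

Row total (Urban) = 247; column total (Party C) = 100; grand total N = 458.
Expected count = (row total × column total) / N = 247 × 100 / 458 = 53.930.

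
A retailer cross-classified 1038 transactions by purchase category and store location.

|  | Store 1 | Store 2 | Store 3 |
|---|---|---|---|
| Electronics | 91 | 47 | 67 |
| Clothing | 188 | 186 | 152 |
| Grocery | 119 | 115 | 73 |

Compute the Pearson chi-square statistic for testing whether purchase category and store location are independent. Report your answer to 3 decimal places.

15.399

Row totals: 205, 526, 307. Column totals: 398, 348, 292. Grand total N = 1038.
Expected counts (row total × column total / N):
  Electronics, Store 1: 205×398/1038 = 78.6031
  Electronics, Store 2: 205×348/1038 = 68.7283
  Electronics, Store 3: 205×292/1038 = 57.6686
  Clothing, Store 1: 526×398/1038 = 201.6840
  Clothing, Store 2: 526×348/1038 = 176.3468
  Clothing, Store 3: 526×292/1038 = 147.9692
  Grocery, Store 1: 307×398/1038 = 117.7129
  Grocery, Store 2: 307×348/1038 = 102.9249
  Grocery, Store 3: 307×292/1038 = 86.3622
Contributions (O − E)²/E:
  (91 − 78.6031)²/78.6031 = 1.9552
  (47 − 68.7283)²/68.7283 = 6.8694
  (67 − 57.6686)²/57.6686 = 1.5099
  (188 − 201.6840)²/201.6840 = 0.9284
  (186 − 176.3468)²/176.3468 = 0.5284
  (152 − 147.9692)²/147.9692 = 0.1098
  (119 − 117.7129)²/117.7129 = 0.0141
  (115 − 102.9249)²/102.9249 = 1.4166
  (73 − 86.3622)²/86.3622 = 2.0674
χ² = 1.9552 + 6.8694 + 1.5099 + 0.9284 + 0.5284 + 0.1098 + 0.0141 + 1.4166 + 2.0674 = 15.399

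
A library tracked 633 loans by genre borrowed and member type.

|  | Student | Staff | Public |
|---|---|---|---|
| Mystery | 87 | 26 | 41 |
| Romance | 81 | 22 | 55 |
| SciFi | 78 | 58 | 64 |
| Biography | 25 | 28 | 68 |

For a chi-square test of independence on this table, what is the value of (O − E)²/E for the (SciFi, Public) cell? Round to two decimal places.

Row total (SciFi) = 200; column total (Public) = 228; N = 633.
Expected count E = 200 × 228 / 633 = 72.038.
Contribution = (O − E)²/E = (64 − 72.038)² / 72.038 = 0.90.

0.90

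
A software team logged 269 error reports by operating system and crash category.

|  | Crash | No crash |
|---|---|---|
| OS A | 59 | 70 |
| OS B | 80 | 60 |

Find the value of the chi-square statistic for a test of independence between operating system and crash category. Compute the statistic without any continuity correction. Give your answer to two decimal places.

Row totals: 129, 140. Column totals: 139, 130. Grand total N = 269.
Expected counts (row total × column total / N):
  OS A, Crash: 129×139/269 = 66.658
  OS A, No crash: 129×130/269 = 62.342
  OS B, Crash: 140×139/269 = 72.342
  OS B, No crash: 140×130/269 = 67.658
Contributions (O − E)²/E:
  (59 − 66.658)²/66.658 = 0.8798
  (70 − 62.342)²/62.342 = 0.9407
  (80 − 72.342)²/72.342 = 0.8107
  (60 − 67.658)²/67.658 = 0.8668
χ² = 0.8798 + 0.9407 + 0.8107 + 0.8668 = 3.50

3.50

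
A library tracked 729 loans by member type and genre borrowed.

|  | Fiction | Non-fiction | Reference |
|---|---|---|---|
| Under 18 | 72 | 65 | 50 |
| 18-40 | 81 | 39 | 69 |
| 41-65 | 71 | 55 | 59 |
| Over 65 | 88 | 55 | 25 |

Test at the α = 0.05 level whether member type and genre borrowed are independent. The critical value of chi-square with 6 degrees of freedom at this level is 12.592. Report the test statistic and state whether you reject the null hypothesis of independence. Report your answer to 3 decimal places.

Row totals: 187, 189, 185, 168. Column totals: 312, 214, 203. Grand total N = 729.
Expected counts (row total × column total / N):
  Under 18, Fiction: 187×312/729 = 80.0329
  Under 18, Non-fiction: 187×214/729 = 54.8944
  Under 18, Reference: 187×203/729 = 52.0727
  18-40, Fiction: 189×312/729 = 80.8889
  18-40, Non-fiction: 189×214/729 = 55.4815
  18-40, Reference: 189×203/729 = 52.6296
  41-65, Fiction: 185×312/729 = 79.1770
  41-65, Non-fiction: 185×214/729 = 54.3073
  41-65, Reference: 185×203/729 = 51.5158
  Over 65, Fiction: 168×312/729 = 71.9012
  Over 65, Non-fiction: 168×214/729 = 49.3169
  Over 65, Reference: 168×203/729 = 46.7819
Contributions (O − E)²/E:
  (72 − 80.0329)²/80.0329 = 0.8063
  (65 − 54.8944)²/54.8944 = 1.8604
  (50 − 52.0727)²/52.0727 = 0.0825
  (81 − 80.8889)²/80.8889 = 0.0002
  (39 − 55.4815)²/55.4815 = 4.8960
  (69 − 52.6296)²/52.6296 = 5.0920
  (71 − 79.1770)²/79.1770 = 0.8445
  (55 − 54.3073)²/54.3073 = 0.0088
  (59 − 51.5158)²/51.5158 = 1.0873
  (88 − 71.9012)²/71.9012 = 3.6045
  (55 − 49.3169)²/49.3169 = 0.6549
  (25 − 46.7819)²/46.7819 = 10.1418
χ² = 0.8063 + 1.8604 + 0.0825 + 0.0002 + 4.8960 + 5.0920 + 0.8445 + 0.0088 + 1.0873 + 3.6045 + 0.6549 + 10.1418 = 29.079
df = (4−1)(3−1) = 6. Since 29.079 > 12.592, reject the null hypothesis of independence at α = 0.05.

29.079; reject H₀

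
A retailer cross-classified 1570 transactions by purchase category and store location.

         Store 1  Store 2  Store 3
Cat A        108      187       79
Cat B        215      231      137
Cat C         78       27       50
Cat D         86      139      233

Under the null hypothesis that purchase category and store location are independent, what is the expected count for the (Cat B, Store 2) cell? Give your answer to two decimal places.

216.86

Row total (Cat B) = 583; column total (Store 2) = 584; grand total N = 1570.
Expected count = (row total × column total) / N = 583 × 584 / 1570 = 216.86.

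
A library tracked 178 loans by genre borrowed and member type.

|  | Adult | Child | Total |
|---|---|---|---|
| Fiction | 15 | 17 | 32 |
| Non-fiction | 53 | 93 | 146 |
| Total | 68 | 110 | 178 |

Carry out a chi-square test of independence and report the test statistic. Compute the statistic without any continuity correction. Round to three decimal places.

1.243

Grand total N = 178.
Expected counts (row total × column total / N):
  Fiction, Adult: 32×68/178 = 12.2247
  Fiction, Child: 32×110/178 = 19.7753
  Non-fiction, Adult: 146×68/178 = 55.7753
  Non-fiction, Child: 146×110/178 = 90.2247
Contributions (O − E)²/E:
  (15 − 12.2247)²/12.2247 = 0.6301
  (17 − 19.7753)²/19.7753 = 0.3895
  (53 − 55.7753)²/55.7753 = 0.1381
  (93 − 90.2247)²/90.2247 = 0.0854
χ² = 0.6301 + 0.3895 + 0.1381 + 0.0854 = 1.243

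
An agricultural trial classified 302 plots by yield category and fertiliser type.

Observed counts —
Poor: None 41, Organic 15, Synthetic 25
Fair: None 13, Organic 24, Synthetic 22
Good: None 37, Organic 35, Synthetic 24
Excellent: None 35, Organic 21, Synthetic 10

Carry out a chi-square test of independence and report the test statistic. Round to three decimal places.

22.318

Row totals: 81, 59, 96, 66. Column totals: 126, 95, 81. Grand total N = 302.
Expected counts (row total × column total / N):
  Poor, None: 81×126/302 = 33.7947
  Poor, Organic: 81×95/302 = 25.4801
  Poor, Synthetic: 81×81/302 = 21.7252
  Fair, None: 59×126/302 = 24.6159
  Fair, Organic: 59×95/302 = 18.5596
  Fair, Synthetic: 59×81/302 = 15.8245
  Good, None: 96×126/302 = 40.0530
  Good, Organic: 96×95/302 = 30.1987
  Good, Synthetic: 96×81/302 = 25.7483
  Excellent, None: 66×126/302 = 27.5364
  Excellent, Organic: 66×95/302 = 20.7616
  Excellent, Synthetic: 66×81/302 = 17.7020
Contributions (O − E)²/E:
  (41 − 33.7947)²/33.7947 = 1.5362
  (15 − 25.4801)²/25.4801 = 4.3105
  (25 − 21.7252)²/21.7252 = 0.4936
  (13 − 24.6159)²/24.6159 = 5.4814
  (24 − 18.5596)²/18.5596 = 1.5948
  (22 − 15.8245)²/15.8245 = 2.4100
  (37 − 40.0530)²/40.0530 = 0.2327
  (35 − 30.1987)²/30.1987 = 0.7634
  (24 − 25.7483)²/25.7483 = 0.1187
  (35 − 27.5364)²/27.5364 = 2.0230
  (21 − 20.7616)²/20.7616 = 0.0027
  (10 − 17.7020)²/17.7020 = 3.3511
χ² = 1.5362 + 4.3105 + 0.4936 + 5.4814 + 1.5948 + 2.4100 + 0.2327 + 0.7634 + 0.1187 + 2.0230 + 0.0027 + 3.3511 = 22.318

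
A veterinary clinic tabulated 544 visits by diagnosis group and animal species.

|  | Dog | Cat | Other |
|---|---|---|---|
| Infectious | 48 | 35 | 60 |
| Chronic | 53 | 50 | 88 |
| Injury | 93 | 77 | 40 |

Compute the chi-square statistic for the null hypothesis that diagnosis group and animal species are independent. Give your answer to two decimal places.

Row totals: 143, 191, 210. Column totals: 194, 162, 188. Grand total N = 544.
Expected counts (row total × column total / N):
  Infectious, Dog: 143×194/544 = 50.996
  Infectious, Cat: 143×162/544 = 42.585
  Infectious, Other: 143×188/544 = 49.419
  Chronic, Dog: 191×194/544 = 68.114
  Chronic, Cat: 191×162/544 = 56.879
  Chronic, Other: 191×188/544 = 66.007
  Injury, Dog: 210×194/544 = 74.890
  Injury, Cat: 210×162/544 = 62.537
  Injury, Other: 210×188/544 = 72.574
Contributions (O − E)²/E:
  (48 − 50.996)²/50.996 = 0.1760
  (35 − 42.585)²/42.585 = 1.3510
  (60 − 49.419)²/49.419 = 2.2655
  (53 − 68.114)²/68.114 = 3.3537
  (50 − 56.879)²/56.879 = 0.8320
  (88 − 66.007)²/66.007 = 7.3279
  (93 − 74.890)²/74.890 = 4.3794
  (77 − 62.537)²/62.537 = 3.3449
  (40 − 72.574)²/72.574 = 14.6205
χ² = 0.1760 + 1.3510 + 2.2655 + 3.3537 + 0.8320 + 7.3279 + 4.3794 + 3.3449 + 14.6205 = 37.65

37.65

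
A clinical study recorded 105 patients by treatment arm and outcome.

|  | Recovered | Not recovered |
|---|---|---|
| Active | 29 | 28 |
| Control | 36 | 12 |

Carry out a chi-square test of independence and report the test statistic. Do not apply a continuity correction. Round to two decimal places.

6.43

Row totals: 57, 48. Column totals: 65, 40. Grand total N = 105.
Expected counts (row total × column total / N):
  Active, Recovered: 57×65/105 = 35.286
  Active, Not recovered: 57×40/105 = 21.714
  Control, Recovered: 48×65/105 = 29.714
  Control, Not recovered: 48×40/105 = 18.286
Contributions (O − E)²/E:
  (29 − 35.286)²/35.286 = 1.1198
  (28 − 21.714)²/21.714 = 1.8197
  (36 − 29.714)²/29.714 = 1.3298
  (12 − 18.286)²/18.286 = 2.1609
χ² = 1.1198 + 1.8197 + 1.3298 + 2.1609 = 6.43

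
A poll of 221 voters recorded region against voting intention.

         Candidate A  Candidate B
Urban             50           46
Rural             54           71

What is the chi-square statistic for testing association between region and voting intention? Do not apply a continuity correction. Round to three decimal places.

Row totals: 96, 125. Column totals: 104, 117. Grand total N = 221.
Expected counts (row total × column total / N):
  Urban, Candidate A: 96×104/221 = 45.1765
  Urban, Candidate B: 96×117/221 = 50.8235
  Rural, Candidate A: 125×104/221 = 58.8235
  Rural, Candidate B: 125×117/221 = 66.1765
Contributions (O − E)²/E:
  (50 − 45.1765)²/45.1765 = 0.5150
  (46 − 50.8235)²/50.8235 = 0.4578
  (54 − 58.8235)²/58.8235 = 0.3955
  (71 − 66.1765)²/66.1765 = 0.3516
χ² = 0.5150 + 0.4578 + 0.3955 + 0.3516 = 1.720

1.720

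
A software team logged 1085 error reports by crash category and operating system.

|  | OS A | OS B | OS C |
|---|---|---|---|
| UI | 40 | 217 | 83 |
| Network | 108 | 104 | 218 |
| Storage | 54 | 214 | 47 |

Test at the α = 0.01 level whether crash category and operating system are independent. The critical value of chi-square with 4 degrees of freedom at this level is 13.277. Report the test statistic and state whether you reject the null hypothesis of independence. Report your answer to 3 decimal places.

192.053; reject H₀

Row totals: 340, 430, 315. Column totals: 202, 535, 348. Grand total N = 1085.
Expected counts (row total × column total / N):
  UI, OS A: 340×202/1085 = 63.2995
  UI, OS B: 340×535/1085 = 167.6498
  UI, OS C: 340×348/1085 = 109.0507
  Network, OS A: 430×202/1085 = 80.0553
  Network, OS B: 430×535/1085 = 212.0276
  Network, OS C: 430×348/1085 = 137.9171
  Storage, OS A: 315×202/1085 = 58.6452
  Storage, OS B: 315×535/1085 = 155.3226
  Storage, OS C: 315×348/1085 = 101.0323
Contributions (O − E)²/E:
  (40 − 63.2995)²/63.2995 = 8.5762
  (217 − 167.6498)²/167.6498 = 14.5270
  (83 − 109.0507)²/109.0507 = 6.2232
  (108 − 80.0553)²/80.0553 = 9.7546
  (104 − 212.0276)²/212.0276 = 55.0398
  (218 − 137.9171)²/137.9171 = 46.5009
  (54 − 58.6452)²/58.6452 = 0.3679
  (214 − 155.3226)²/155.3226 = 22.1670
  (47 − 101.0323)²/101.0323 = 28.8966
χ² = 8.5762 + 14.5270 + 6.2232 + 9.7546 + 55.0398 + 46.5009 + 0.3679 + 22.1670 + 28.8966 = 192.053
df = (3−1)(3−1) = 4. Since 192.053 > 13.277, reject the null hypothesis of independence at α = 0.01.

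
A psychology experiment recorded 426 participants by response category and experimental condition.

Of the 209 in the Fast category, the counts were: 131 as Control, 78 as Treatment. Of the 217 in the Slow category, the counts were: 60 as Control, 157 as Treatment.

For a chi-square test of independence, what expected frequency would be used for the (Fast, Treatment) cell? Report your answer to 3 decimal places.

Row total (Fast) = 209; column total (Treatment) = 235; grand total N = 426.
Expected count = (row total × column total) / N = 209 × 235 / 426 = 115.293.

115.293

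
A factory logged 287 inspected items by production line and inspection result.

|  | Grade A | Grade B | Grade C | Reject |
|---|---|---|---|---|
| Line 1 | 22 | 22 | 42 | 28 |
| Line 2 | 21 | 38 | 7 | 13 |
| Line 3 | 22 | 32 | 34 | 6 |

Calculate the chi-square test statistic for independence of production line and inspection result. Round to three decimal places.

Row totals: 114, 79, 94. Column totals: 65, 92, 83, 47. Grand total N = 287.
Expected counts (row total × column total / N):
  Line 1, Grade A: 114×65/287 = 25.8188
  Line 1, Grade B: 114×92/287 = 36.5436
  Line 1, Grade C: 114×83/287 = 32.9686
  Line 1, Reject: 114×47/287 = 18.6690
  Line 2, Grade A: 79×65/287 = 17.8920
  Line 2, Grade B: 79×92/287 = 25.3240
  Line 2, Grade C: 79×83/287 = 22.8467
  Line 2, Reject: 79×47/287 = 12.9373
  Line 3, Grade A: 94×65/287 = 21.2892
  Line 3, Grade B: 94×92/287 = 30.1324
  Line 3, Grade C: 94×83/287 = 27.1847
  Line 3, Reject: 94×47/287 = 15.3937
Contributions (O − E)²/E:
  (22 − 25.8188)²/25.8188 = 0.5648
  (22 − 36.5436)²/36.5436 = 5.7881
  (42 − 32.9686)²/32.9686 = 2.4741
  (28 − 18.6690)²/18.6690 = 4.6638
  (21 − 17.8920)²/17.8920 = 0.5399
  (38 − 25.3240)²/25.3240 = 6.3450
  (7 − 22.8467)²/22.8467 = 10.9914
  (13 − 12.9373)²/12.9373 = 0.0003
  (22 − 21.2892)²/21.2892 = 0.0237
  (32 − 30.1324)²/30.1324 = 0.1158
  (34 − 27.1847)²/27.1847 = 1.7086
  (6 − 15.3937)²/15.3937 = 5.7323
χ² = 0.5648 + 5.7881 + 2.4741 + 4.6638 + 0.5399 + 6.3450 + 10.9914 + 0.0003 + 0.0237 + 0.1158 + 1.7086 + 5.7323 = 38.948

38.948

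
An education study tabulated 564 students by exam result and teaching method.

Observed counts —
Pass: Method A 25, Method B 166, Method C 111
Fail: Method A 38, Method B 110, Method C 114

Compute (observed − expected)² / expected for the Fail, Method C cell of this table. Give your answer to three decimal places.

Row total (Fail) = 262; column total (Method C) = 225; N = 564.
Expected count E = 262 × 225 / 564 = 104.5213.
Contribution = (O − E)²/E = (114 − 104.5213)² / 104.5213 = 0.860.

0.860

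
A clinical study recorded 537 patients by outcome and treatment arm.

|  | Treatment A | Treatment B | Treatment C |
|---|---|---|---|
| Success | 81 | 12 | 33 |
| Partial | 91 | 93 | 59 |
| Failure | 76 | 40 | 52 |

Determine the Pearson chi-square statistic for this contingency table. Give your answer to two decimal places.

40.98

Row totals: 126, 243, 168. Column totals: 248, 145, 144. Grand total N = 537.
Expected counts (row total × column total / N):
  Success, Treatment A: 126×248/537 = 58.190
  Success, Treatment B: 126×145/537 = 34.022
  Success, Treatment C: 126×144/537 = 33.788
  Partial, Treatment A: 243×248/537 = 112.223
  Partial, Treatment B: 243×145/537 = 65.615
  Partial, Treatment C: 243×144/537 = 65.162
  Failure, Treatment A: 168×248/537 = 77.587
  Failure, Treatment B: 168×145/537 = 45.363
  Failure, Treatment C: 168×144/537 = 45.050
Contributions (O − E)²/E:
  (81 − 58.190)²/58.190 = 8.9413
  (12 − 34.022)²/34.022 = 14.2546
  (33 − 33.788)²/33.788 = 0.0184
  (91 − 112.223)²/112.223 = 4.0136
  (93 − 65.615)²/65.615 = 11.4294
  (59 − 65.162)²/65.162 = 0.5827
  (76 − 77.587)²/77.587 = 0.0325
  (40 − 45.363)²/45.363 = 0.6340
  (52 − 45.050)²/45.050 = 1.0722
χ² = 8.9413 + 14.2546 + 0.0184 + 4.0136 + 11.4294 + 0.5827 + 0.0325 + 0.6340 + 1.0722 = 40.98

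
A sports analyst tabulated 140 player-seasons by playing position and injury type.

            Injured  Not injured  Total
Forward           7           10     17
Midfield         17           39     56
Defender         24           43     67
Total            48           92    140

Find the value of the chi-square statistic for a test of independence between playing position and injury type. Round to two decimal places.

0.81

Grand total N = 140.
Expected counts (row total × column total / N):
  Forward, Injured: 17×48/140 = 5.829
  Forward, Not injured: 17×92/140 = 11.171
  Midfield, Injured: 56×48/140 = 19.200
  Midfield, Not injured: 56×92/140 = 36.800
  Defender, Injured: 67×48/140 = 22.971
  Defender, Not injured: 67×92/140 = 44.029
Contributions (O − E)²/E:
  (7 − 5.829)²/5.829 = 0.2352
  (10 − 11.171)²/11.171 = 0.1228
  (17 − 19.200)²/19.200 = 0.2521
  (39 − 36.800)²/36.800 = 0.1315
  (24 − 22.971)²/22.971 = 0.0461
  (43 − 44.029)²/44.029 = 0.0240
χ² = 0.2352 + 0.1228 + 0.2521 + 0.1315 + 0.0461 + 0.0240 = 0.81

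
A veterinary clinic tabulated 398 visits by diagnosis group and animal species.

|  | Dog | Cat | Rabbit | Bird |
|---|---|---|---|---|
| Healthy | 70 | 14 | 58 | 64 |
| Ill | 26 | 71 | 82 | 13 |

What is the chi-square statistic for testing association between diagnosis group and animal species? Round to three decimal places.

95.910

Row totals: 206, 192. Column totals: 96, 85, 140, 77. Grand total N = 398.
Expected counts (row total × column total / N):
  Healthy, Dog: 206×96/398 = 49.6884
  Healthy, Cat: 206×85/398 = 43.9950
  Healthy, Rabbit: 206×140/398 = 72.4623
  Healthy, Bird: 206×77/398 = 39.8543
  Ill, Dog: 192×96/398 = 46.3116
  Ill, Cat: 192×85/398 = 41.0050
  Ill, Rabbit: 192×140/398 = 67.5377
  Ill, Bird: 192×77/398 = 37.1457
Contributions (O − E)²/E:
  (70 − 49.6884)²/49.6884 = 8.3030
  (14 − 43.9950)²/43.9950 = 20.4501
  (58 − 72.4623)²/72.4623 = 2.8864
  (64 − 39.8543)²/39.8543 = 14.6287
  (26 − 46.3116)²/46.3116 = 8.9084
  (71 − 41.0050)²/41.0050 = 21.9412
  (82 − 67.5377)²/67.5377 = 3.0969
  (13 − 37.1457)²/37.1457 = 15.6954
χ² = 8.3030 + 20.4501 + 2.8864 + 14.6287 + 8.9084 + 21.9412 + 3.0969 + 15.6954 = 95.910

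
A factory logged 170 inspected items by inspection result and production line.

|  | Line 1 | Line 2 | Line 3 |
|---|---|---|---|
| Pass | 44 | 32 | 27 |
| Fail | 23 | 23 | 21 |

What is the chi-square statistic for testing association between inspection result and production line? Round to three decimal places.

Row totals: 103, 67. Column totals: 67, 55, 48. Grand total N = 170.
Expected counts (row total × column total / N):
  Pass, Line 1: 103×67/170 = 40.5941
  Pass, Line 2: 103×55/170 = 33.3235
  Pass, Line 3: 103×48/170 = 29.0824
  Fail, Line 1: 67×67/170 = 26.4059
  Fail, Line 2: 67×55/170 = 21.6765
  Fail, Line 3: 67×48/170 = 18.9176
Contributions (O − E)²/E:
  (44 − 40.5941)²/40.5941 = 0.2858
  (32 − 33.3235)²/33.3235 = 0.0526
  (27 − 29.0824)²/29.0824 = 0.1491
  (23 − 26.4059)²/26.4059 = 0.4393
  (23 − 21.6765)²/21.6765 = 0.0808
  (21 − 18.9176)²/18.9176 = 0.2292
χ² = 0.2858 + 0.0526 + 0.1491 + 0.4393 + 0.0808 + 0.2292 = 1.237

1.237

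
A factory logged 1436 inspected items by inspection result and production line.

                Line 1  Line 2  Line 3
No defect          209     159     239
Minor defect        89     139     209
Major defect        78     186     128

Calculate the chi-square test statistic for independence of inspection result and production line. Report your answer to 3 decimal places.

Row totals: 607, 437, 392. Column totals: 376, 484, 576. Grand total N = 1436.
Expected counts (row total × column total / N):
  No defect, Line 1: 607×376/1436 = 158.9359
  No defect, Line 2: 607×484/1436 = 204.5877
  No defect, Line 3: 607×576/1436 = 243.4763
  Minor defect, Line 1: 437×376/1436 = 114.4234
  Minor defect, Line 2: 437×484/1436 = 147.2897
  Minor defect, Line 3: 437×576/1436 = 175.2869
  Major defect, Line 1: 392×376/1436 = 102.6407
  Major defect, Line 2: 392×484/1436 = 132.1226
  Major defect, Line 3: 392×576/1436 = 157.2368
Contributions (O − E)²/E:
  (209 − 158.9359)²/158.9359 = 15.7700
  (159 − 204.5877)²/204.5877 = 10.1582
  (239 − 243.4763)²/243.4763 = 0.0823
  (89 − 114.4234)²/114.4234 = 5.6488
  (139 − 147.2897)²/147.2897 = 0.4666
  (209 − 175.2869)²/175.2869 = 6.4841
  (78 − 102.6407)²/102.6407 = 5.9154
  (186 − 132.1226)²/132.1226 = 21.9703
  (128 − 157.2368)²/157.2368 = 5.4363
χ² = 15.7700 + 10.1582 + 0.0823 + 5.6488 + 0.4666 + 6.4841 + 5.9154 + 21.9703 + 5.4363 = 71.932

71.932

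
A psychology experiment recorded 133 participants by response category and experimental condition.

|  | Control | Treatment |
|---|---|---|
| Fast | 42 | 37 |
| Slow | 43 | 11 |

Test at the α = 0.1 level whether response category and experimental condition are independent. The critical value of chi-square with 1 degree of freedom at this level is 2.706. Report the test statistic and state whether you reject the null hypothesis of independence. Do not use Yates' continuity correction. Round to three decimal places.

Row totals: 79, 54. Column totals: 85, 48. Grand total N = 133.
Expected counts (row total × column total / N):
  Fast, Control: 79×85/133 = 50.4887
  Fast, Treatment: 79×48/133 = 28.5113
  Slow, Control: 54×85/133 = 34.5113
  Slow, Treatment: 54×48/133 = 19.4887
Contributions (O − E)²/E:
  (42 − 50.4887)²/50.4887 = 1.4272
  (37 − 28.5113)²/28.5113 = 2.5273
  (43 − 34.5113)²/34.5113 = 2.0880
  (11 − 19.4887)²/19.4887 = 3.6974
χ² = 1.4272 + 2.5273 + 2.0880 + 3.6974 = 9.740
df = (2−1)(2−1) = 1. Since 9.740 > 2.706, reject the null hypothesis of independence at α = 0.1.

9.740; reject H₀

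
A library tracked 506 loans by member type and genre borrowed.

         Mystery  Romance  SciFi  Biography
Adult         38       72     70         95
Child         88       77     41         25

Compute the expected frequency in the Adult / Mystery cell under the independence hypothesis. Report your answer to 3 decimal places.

Row total (Adult) = 275; column total (Mystery) = 126; grand total N = 506.
Expected count = (row total × column total) / N = 275 × 126 / 506 = 68.478.

68.478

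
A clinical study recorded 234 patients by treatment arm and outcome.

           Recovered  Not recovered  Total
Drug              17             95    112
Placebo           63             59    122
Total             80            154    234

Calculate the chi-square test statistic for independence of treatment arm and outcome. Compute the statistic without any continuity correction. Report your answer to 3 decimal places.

Grand total N = 234.
Expected counts (row total × column total / N):
  Drug, Recovered: 112×80/234 = 38.2906
  Drug, Not recovered: 112×154/234 = 73.7094
  Placebo, Recovered: 122×80/234 = 41.7094
  Placebo, Not recovered: 122×154/234 = 80.2906
Contributions (O − E)²/E:
  (17 − 38.2906)²/38.2906 = 11.8381
  (95 − 73.7094)²/73.7094 = 6.1497
  (63 − 41.7094)²/41.7094 = 10.8678
  (59 − 80.2906)²/80.2906 = 5.6456
χ² = 11.8381 + 6.1497 + 10.8678 + 5.6456 = 34.501

34.501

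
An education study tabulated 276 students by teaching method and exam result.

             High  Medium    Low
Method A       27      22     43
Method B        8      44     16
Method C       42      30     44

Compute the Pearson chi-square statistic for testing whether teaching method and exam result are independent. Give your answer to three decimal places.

Row totals: 92, 68, 116. Column totals: 77, 96, 103. Grand total N = 276.
Expected counts (row total × column total / N):
  Method A, High: 92×77/276 = 25.6667
  Method A, Medium: 92×96/276 = 32.0000
  Method A, Low: 92×103/276 = 34.3333
  Method B, High: 68×77/276 = 18.9710
  Method B, Medium: 68×96/276 = 23.6522
  Method B, Low: 68×103/276 = 25.3768
  Method C, High: 116×77/276 = 32.3623
  Method C, Medium: 116×96/276 = 40.3478
  Method C, Low: 116×103/276 = 43.2899
Contributions (O − E)²/E:
  (27 − 25.6667)²/25.6667 = 0.0693
  (22 − 32.0000)²/32.0000 = 3.1250
  (43 − 34.3333)²/34.3333 = 2.1877
  (8 − 18.9710)²/18.9710 = 6.3446
  (44 − 23.6522)²/23.6522 = 17.5051
  (16 − 25.3768)²/25.3768 = 3.4648
  (42 − 32.3623)²/32.3623 = 2.8702
  (30 − 40.3478)²/40.3478 = 2.6538
  (44 − 43.2899)²/43.2899 = 0.0116
χ² = 0.0693 + 3.1250 + 2.1877 + 6.3446 + 17.5051 + 3.4648 + 2.8702 + 2.6538 + 0.0116 = 38.232

38.232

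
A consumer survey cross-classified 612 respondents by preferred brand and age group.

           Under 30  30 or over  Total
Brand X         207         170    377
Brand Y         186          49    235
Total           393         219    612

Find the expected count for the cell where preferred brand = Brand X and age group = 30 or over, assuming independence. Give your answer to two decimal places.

Row total (Brand X) = 377; column total (30 or over) = 219; grand total N = 612.
Expected count = (row total × column total) / N = 377 × 219 / 612 = 134.91.

134.91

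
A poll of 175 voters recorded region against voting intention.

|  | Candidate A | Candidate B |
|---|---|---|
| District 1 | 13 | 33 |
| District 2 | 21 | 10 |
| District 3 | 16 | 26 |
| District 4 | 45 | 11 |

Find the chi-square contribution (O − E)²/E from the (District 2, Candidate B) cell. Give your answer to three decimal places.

1.228

Row total (District 2) = 31; column total (Candidate B) = 80; N = 175.
Expected count E = 31 × 80 / 175 = 14.1714.
Contribution = (O − E)²/E = (10 − 14.1714)² / 14.1714 = 1.228.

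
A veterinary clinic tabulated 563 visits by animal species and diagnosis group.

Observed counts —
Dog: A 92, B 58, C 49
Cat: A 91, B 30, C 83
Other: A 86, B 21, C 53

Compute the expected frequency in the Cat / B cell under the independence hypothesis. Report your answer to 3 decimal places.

39.496

Row total (Cat) = 204; column total (B) = 109; grand total N = 563.
Expected count = (row total × column total) / N = 204 × 109 / 563 = 39.496.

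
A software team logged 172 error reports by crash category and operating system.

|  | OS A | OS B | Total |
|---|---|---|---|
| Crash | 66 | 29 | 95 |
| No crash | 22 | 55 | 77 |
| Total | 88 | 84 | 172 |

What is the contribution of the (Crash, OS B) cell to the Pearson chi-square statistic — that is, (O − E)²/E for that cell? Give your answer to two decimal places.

6.52

Row total (Crash) = 95; column total (OS B) = 84; N = 172.
Expected count E = 95 × 84 / 172 = 46.3953.
Contribution = (O − E)²/E = (29 − 46.3953)² / 46.3953 = 6.52.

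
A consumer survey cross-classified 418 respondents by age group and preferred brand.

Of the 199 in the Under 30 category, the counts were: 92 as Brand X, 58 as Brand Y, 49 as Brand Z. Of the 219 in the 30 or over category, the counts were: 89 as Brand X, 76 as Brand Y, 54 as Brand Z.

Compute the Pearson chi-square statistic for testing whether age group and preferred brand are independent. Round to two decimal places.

Row totals: 199, 219. Column totals: 181, 134, 103. Grand total N = 418.
Expected counts (row total × column total / N):
  Under 30, Brand X: 199×181/418 = 86.170
  Under 30, Brand Y: 199×134/418 = 63.794
  Under 30, Brand Z: 199×103/418 = 49.036
  30 or over, Brand X: 219×181/418 = 94.830
  30 or over, Brand Y: 219×134/418 = 70.206
  30 or over, Brand Z: 219×103/418 = 53.964
Contributions (O − E)²/E:
  (92 − 86.170)²/86.170 = 0.3944
  (58 − 63.794)²/63.794 = 0.5262
  (49 − 49.036)²/49.036 = 0.0000
  (89 − 94.830)²/94.830 = 0.3584
  (76 − 70.206)²/70.206 = 0.4782
  (54 − 53.964)²/53.964 = 0.0000
χ² = 0.3944 + 0.5262 + 0.0000 + 0.3584 + 0.4782 + 0.0000 = 1.76

1.76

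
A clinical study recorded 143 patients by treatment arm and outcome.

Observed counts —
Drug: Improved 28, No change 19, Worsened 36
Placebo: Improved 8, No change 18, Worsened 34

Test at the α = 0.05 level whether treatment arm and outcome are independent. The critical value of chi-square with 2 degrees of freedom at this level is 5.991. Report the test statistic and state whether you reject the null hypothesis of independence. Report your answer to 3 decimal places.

Row totals: 83, 60. Column totals: 36, 37, 70. Grand total N = 143.
Expected counts (row total × column total / N):
  Drug, Improved: 83×36/143 = 20.8951
  Drug, No change: 83×37/143 = 21.4755
  Drug, Worsened: 83×70/143 = 40.6294
  Placebo, Improved: 60×36/143 = 15.1049
  Placebo, No change: 60×37/143 = 15.5245
  Placebo, Worsened: 60×70/143 = 29.3706
Contributions (O − E)²/E:
  (28 − 20.8951)²/20.8951 = 2.4159
  (19 − 21.4755)²/21.4755 = 0.2854
  (36 − 40.6294)²/40.6294 = 0.5275
  (8 − 15.1049)²/15.1049 = 3.3419
  (18 − 15.5245)²/15.5245 = 0.3947
  (34 − 29.3706)²/29.3706 = 0.7297
χ² = 2.4159 + 0.2854 + 0.5275 + 3.3419 + 0.3947 + 0.7297 = 7.695
df = (2−1)(3−1) = 2. Since 7.695 > 5.991, reject the null hypothesis of independence at α = 0.05.

7.695; reject H₀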